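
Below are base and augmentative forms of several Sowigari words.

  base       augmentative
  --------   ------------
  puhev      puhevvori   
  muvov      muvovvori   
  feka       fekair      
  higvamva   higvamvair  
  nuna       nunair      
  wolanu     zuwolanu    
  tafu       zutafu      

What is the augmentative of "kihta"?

kihtair

"kihta" ends in -a. The stems ending in -a (feka → fekair, higvamva → higvamvair, nuna → nunair) add -ir.
So kihta → kihtair.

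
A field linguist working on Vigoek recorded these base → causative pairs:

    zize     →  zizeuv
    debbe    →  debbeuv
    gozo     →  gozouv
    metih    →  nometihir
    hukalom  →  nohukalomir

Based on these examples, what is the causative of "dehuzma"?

dehuzmauv

"dehuzma" ends in a vowel. The stems ending in a vowel (zize → zizeuv, debbe → debbeuv, gozo → gozouv) add -uv.
The other pattern: stems ending in a consonant add no- … -ir around the stem.
So dehuzma → dehuzmauv.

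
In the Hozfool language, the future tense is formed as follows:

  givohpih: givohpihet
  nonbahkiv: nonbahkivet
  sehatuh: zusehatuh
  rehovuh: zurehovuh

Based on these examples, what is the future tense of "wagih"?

givohpih and sehatuh both end in -h yet inflect differently (givohpihet, zusehatuh), so the final letter is not what conditions the rule; the last vowel is.
"wagih" has last vowel 'i'. The stems whose last vowel is 'i' (givohpih → givohpihet, nonbahkiv → nonbahkivet) add -et.
The other pattern: stems whose last vowel is 'u' add the prefix zu-.
So wagih → wagihet.

wagihet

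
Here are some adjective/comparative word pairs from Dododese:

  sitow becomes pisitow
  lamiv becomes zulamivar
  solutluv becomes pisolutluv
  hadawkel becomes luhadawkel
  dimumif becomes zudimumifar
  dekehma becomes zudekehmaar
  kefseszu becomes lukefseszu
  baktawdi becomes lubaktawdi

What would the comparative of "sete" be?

pisete

lamiv and solutluv both end in -v yet inflect differently (zulamivar, pisolutluv), so the final letter is not what conditions the rule; the first letter is.
"sete" begins with s-. The stems beginning with s- (solutluv → pisolutluv, sitow → pisitow) add the prefix pi-.
The other patterns: stems beginning with d- or l- add zu- … -ar around the stem; stems beginning with b-, h- or k- add the prefix lu-.
So sete → pisete.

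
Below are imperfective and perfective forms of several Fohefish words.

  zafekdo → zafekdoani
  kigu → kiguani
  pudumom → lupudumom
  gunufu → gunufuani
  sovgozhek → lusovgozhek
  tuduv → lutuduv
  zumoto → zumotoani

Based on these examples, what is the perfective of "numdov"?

"numdov" ends in a consonant. The stems ending in a consonant (tuduv → lutuduv, pudumom → lupudumom, sovgozhek → lusovgozhek) add the prefix lu-.
So numdov → lunumdov.

lunumdov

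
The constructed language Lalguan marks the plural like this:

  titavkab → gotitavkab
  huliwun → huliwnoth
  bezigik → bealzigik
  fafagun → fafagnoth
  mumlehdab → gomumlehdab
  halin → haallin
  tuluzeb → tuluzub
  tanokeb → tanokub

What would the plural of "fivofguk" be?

tanokeb and titavkab both end in -b yet inflect differently (tanokub, gotitavkab), so the final letter is not what conditions the rule; the last vowel is.
"fivofguk" has last vowel 'u'. The stems whose last vowel is 'u' (huliwun → huliwnoth, fafagun → fafagnoth) delete the last vowel and add -oth.
The other patterns: stems whose last vowel is 'e' change the last vowel to 'u'; stems whose last vowel is 'a' add the prefix go-; stems whose last vowel is 'i' insert -al- after the first vowel.
So fivofguk → fivofgkoth.

fivofgkoth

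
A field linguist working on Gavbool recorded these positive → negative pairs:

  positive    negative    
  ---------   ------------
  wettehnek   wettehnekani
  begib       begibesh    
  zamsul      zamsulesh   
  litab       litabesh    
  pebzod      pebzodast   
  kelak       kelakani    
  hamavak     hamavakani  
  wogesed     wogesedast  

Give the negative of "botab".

litab and hamavak both have last vowel 'a' yet inflect differently (litabesh, hamavakani), so the last vowel is not what conditions the rule; the final letter is.
"botab" ends in -b. The stems ending in -b (litab → litabesh, begib → begibesh) add -esh.
So botab → botabesh.

botabesh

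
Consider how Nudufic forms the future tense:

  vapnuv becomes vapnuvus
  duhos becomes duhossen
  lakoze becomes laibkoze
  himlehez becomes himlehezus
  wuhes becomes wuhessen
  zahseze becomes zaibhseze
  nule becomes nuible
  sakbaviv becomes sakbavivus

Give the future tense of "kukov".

nule and wuhes both have last vowel 'e' yet inflect differently (nuible, wuhessen), so the last vowel is not what conditions the rule; the final letter is.
"kukov" ends in -v. The stems ending in -v (vapnuv → vapnuvus, sakbaviv → sakbavivus) add -us.
The other patterns: stems ending in -e insert -ib- after the first vowel; stems ending in -s double the final consonant and add -en.
So kukov → kukovus.

kukovus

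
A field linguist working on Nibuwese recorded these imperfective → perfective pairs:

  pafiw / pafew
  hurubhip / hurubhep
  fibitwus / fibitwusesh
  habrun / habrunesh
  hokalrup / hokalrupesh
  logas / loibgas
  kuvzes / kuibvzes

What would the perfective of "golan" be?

goiblan

hurubhip and hokalrup both end in -p yet inflect differently (hurubhep, hokalrupesh), so the final letter is not what conditions the rule; the last vowel is.
"golan" has last vowel 'a'. The one such stem in the data (logas → loibgas) inserts -ib- after the first vowel (as does kuvzes), so the same rule applies.
So golan → goiblan.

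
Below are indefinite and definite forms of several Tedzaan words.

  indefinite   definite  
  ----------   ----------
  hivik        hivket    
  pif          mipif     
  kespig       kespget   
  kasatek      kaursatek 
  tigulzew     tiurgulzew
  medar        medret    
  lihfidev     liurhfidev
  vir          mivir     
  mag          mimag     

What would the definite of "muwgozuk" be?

muurwgozuk

"muwgozuk" has 3 vowels. The stems with 3 vowels (lihfidev → liurhfidev, tigulzew → tiurgulzew, kasatek → kaursatek) insert -ur- after the first vowel.
The other patterns: stems with 1 vowel add the prefix mi-; stems with 2 vowels delete the last vowel and add -et.
So muwgozuk → muurwgozuk.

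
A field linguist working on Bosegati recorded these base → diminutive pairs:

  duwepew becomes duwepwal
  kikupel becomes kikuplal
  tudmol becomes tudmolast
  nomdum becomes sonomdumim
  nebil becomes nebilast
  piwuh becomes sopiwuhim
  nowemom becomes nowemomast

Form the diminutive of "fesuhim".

fesuhimast

tudmol and kikupel both end in -l yet inflect differently (tudmolast, kikuplal), so the final letter is not what conditions the rule; the last vowel is.
"fesuhim" has last vowel 'i'. The one such stem in the data (nebil → nebilast) adds -ast, so the same rule applies.
The other patterns: stems whose last vowel is 'e' delete the last vowel and add -al; stems whose last vowel is 'u' add so- … -im around the stem.
So fesuhim → fesuhimast.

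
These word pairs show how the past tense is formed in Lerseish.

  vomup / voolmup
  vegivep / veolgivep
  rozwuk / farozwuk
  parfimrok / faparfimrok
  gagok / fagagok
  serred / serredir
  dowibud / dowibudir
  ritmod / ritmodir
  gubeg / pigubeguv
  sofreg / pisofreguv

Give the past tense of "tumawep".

tuolmawep

vomup and rozwuk both have last vowel 'u' yet inflect differently (voolmup, farozwuk), so the last vowel is not what conditions the rule; the final letter is.
"tumawep" ends in -p. The stems ending in -p (vomup → voolmup, vegivep → veolgivep) insert -ol- after the first vowel.
So tumawep → tuolmawep.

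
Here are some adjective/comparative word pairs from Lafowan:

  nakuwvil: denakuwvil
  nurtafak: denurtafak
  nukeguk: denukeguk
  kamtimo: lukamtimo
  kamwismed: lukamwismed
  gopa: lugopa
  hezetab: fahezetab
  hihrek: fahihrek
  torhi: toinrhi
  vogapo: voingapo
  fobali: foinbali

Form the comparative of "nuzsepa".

"nuzsepa" begins with n-. The stems beginning with n- (nakuwvil → denakuwvil, nurtafak → denurtafak, nukeguk → denukeguk) add the prefix de-.
The other patterns: stems beginning with g- or k- add the prefix lu-; stems beginning with h- add the prefix fa-; stems beginning with f-, t- or v- insert -in- after the first vowel.
So nuzsepa → denuzsepa.

denuzsepa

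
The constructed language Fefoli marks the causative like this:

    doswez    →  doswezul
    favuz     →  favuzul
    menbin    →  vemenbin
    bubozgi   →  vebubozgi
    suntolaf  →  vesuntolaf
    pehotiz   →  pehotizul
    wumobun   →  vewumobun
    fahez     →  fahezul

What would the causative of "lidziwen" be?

"lidziwen" ends in -n. The stems ending in -n (wumobun → vewumobun, menbin → vemenbin) add the prefix ve-.
So lidziwen → velidziwen.

velidziwen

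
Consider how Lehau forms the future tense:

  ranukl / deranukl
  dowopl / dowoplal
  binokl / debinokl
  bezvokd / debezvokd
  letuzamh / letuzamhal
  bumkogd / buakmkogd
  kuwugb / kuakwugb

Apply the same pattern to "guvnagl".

guakvnagl

bumkogd and bezvokd both end in -d yet inflect differently (buakmkogd, debezvokd), so the final letter is not what conditions the rule; the second-to-last letter is.
"guvnagl" has second-to-last letter 'g'. The stems whose second-to-last letter is 'g' (bumkogd → buakmkogd, kuwugb → kuakwugb) insert -ak- after the first vowel.
So guvnagl → guakvnagl.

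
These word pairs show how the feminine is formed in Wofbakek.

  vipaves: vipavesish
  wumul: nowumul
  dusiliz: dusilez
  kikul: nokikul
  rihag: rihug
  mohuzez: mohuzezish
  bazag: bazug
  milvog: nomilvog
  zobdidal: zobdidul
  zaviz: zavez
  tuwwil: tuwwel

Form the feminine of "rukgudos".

tuwwil and zobdidal both end in -l yet inflect differently (tuwwel, zobdidul), so the final letter is not what conditions the rule; the last vowel is.
"rukgudos" has last vowel 'o'. The one such stem in the data (milvog → nomilvog) adds the prefix no-, so the same rule applies.
So rukgudos → norukgudos.

norukgudos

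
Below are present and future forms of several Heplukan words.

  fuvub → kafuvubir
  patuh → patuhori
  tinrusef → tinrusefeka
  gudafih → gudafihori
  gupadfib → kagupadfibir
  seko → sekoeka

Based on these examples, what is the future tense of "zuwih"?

"zuwih" ends in -h. The stems ending in -h (gudafih → gudafihori, patuh → patuhori) add -ori.
The other patterns: stems ending in -b add ka- … -ir around the stem; stems ending in -f or -o add -eka.
So zuwih → zuwihori.

zuwihori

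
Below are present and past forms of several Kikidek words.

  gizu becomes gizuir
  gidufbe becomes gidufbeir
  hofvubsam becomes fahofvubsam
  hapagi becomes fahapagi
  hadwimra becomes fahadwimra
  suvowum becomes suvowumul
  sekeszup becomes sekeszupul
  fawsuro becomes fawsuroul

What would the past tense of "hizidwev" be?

hofvubsam and suvowum both end in -m yet inflect differently (fahofvubsam, suvowumul), so the final letter is not what conditions the rule; the first letter is.
"hizidwev" begins with h-. The stems beginning with h- (hofvubsam → fahofvubsam, hapagi → fahapagi, hadwimra → fahadwimra) add the prefix fa-.
The other patterns: stems beginning with g- add -ir; stems beginning with f- or s- add -ul.
So hizidwev → fahizidwev.

fahizidwev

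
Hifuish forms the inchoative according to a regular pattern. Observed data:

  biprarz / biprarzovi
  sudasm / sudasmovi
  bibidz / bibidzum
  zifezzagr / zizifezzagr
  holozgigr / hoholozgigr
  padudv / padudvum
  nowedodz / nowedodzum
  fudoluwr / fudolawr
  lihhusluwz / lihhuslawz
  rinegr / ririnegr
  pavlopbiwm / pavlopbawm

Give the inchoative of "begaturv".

rinegr and fudoluwr both end in -r yet inflect differently (ririnegr, fudolawr), so the final letter is not what conditions the rule; the second-to-last letter is.
"begaturv" has second-to-last letter 'r'. The one such stem in the data (biprarz → biprarzovi) adds -ovi, so the same rule applies.
The other patterns: stems whose second-to-last letter is 'g' repeat the first consonant+vowel as a prefix; stems whose second-to-last letter is 'd' add -um; stems whose second-to-last letter is 'w' change the last vowel to 'a'.
So begaturv → begaturvovi.

begaturvovi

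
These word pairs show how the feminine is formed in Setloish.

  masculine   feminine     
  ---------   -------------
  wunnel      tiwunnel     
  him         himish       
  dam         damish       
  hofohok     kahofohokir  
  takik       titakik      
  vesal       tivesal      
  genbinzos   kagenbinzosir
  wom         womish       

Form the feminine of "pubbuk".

"pubbuk" has 2 vowels. The stems with 2 vowels (takik → titakik, vesal → tivesal, wunnel → tiwunnel) add the prefix ti-.
So pubbuk → tipubbuk.

tipubbuk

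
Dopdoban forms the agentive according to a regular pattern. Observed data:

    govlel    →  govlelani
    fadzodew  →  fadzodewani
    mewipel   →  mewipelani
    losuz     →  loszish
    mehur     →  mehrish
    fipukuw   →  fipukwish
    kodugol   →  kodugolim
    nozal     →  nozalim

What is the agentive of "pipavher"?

pipavherani

fadzodew and fipukuw both end in -w yet inflect differently (fadzodewani, fipukwish), so the final letter is not what conditions the rule; the last vowel is.
"pipavher" has last vowel 'e'. The stems whose last vowel is 'e' (govlel → govlelani, fadzodew → fadzodewani, mewipel → mewipelani) add -ani.
The other patterns: stems whose last vowel is 'u' delete the last vowel and add -ish; stems whose last vowel is 'a' or 'o' add -im.
So pipavher → pipavherani.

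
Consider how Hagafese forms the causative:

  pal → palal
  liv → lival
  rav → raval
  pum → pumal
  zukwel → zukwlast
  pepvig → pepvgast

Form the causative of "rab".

pal and zukwel both end in -l yet inflect differently (palal, zukwlast), so the final letter is not what conditions the rule; the number of vowels is.
"rab" has 1 vowel. The stems with 1 vowel (pal → palal, liv → lival, rav → raval) add -al.
So rab → rabal.

rabal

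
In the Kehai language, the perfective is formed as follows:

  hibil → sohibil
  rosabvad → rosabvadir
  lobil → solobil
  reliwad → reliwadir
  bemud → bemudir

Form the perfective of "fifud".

"fifud" ends in -d. The stems ending in -d (bemud → bemudir, reliwad → reliwadir, rosabvad → rosabvadir) add -ir.
The other pattern: stems ending in -l add the prefix so-.
So fifud → fifudir.

fifudir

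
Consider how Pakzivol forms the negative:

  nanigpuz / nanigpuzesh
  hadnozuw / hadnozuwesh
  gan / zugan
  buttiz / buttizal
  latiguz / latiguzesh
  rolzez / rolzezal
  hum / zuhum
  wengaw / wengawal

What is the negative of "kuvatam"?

kuvatamesh

"kuvatam" has 3 vowels. The stems with 3 vowels (hadnozuw → hadnozuwesh, nanigpuz → nanigpuzesh, latiguz → latiguzesh) add -esh.
So kuvatam → kuvatamesh.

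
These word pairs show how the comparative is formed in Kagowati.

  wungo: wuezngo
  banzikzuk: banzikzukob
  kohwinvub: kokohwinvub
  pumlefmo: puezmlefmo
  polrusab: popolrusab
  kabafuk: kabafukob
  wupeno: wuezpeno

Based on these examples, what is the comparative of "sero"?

kohwinvub and kabafuk both have last vowel 'u' yet inflect differently (kokohwinvub, kabafukob), so the last vowel is not what conditions the rule; the final letter is.
"sero" ends in -o. The stems ending in -o (wupeno → wuezpeno, pumlefmo → puezmlefmo, wungo → wuezngo) insert -ez- after the first vowel.
The other patterns: stems ending in -b repeat the first consonant+vowel as a prefix; stems ending in -k add -ob.
So sero → seezro.

seezro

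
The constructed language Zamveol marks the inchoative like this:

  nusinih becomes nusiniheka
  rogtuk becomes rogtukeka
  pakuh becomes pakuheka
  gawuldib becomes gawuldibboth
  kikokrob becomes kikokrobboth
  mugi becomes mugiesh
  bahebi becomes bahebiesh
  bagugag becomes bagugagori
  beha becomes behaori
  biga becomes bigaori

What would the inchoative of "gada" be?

"gada" ends in -a. The stems ending in -a (beha → behaori, biga → bigaori) add -ori.
So gada → gadaori.

gadaori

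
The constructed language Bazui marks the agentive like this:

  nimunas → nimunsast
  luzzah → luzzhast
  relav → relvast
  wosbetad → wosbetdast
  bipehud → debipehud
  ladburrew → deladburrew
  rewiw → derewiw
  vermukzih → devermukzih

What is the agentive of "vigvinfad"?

vigvinfdast

wosbetad and bipehud both end in -d yet inflect differently (wosbetdast, debipehud), so the final letter is not what conditions the rule; the last vowel is.
"vigvinfad" has last vowel 'a'. The stems whose last vowel is 'a' (nimunas → nimunsast, luzzah → luzzhast, relav → relvast) delete the last vowel and add -ast.
The other pattern: stems whose last vowel is 'e', 'i' or 'u' add the prefix de-.
So vigvinfad → vigvinfdast.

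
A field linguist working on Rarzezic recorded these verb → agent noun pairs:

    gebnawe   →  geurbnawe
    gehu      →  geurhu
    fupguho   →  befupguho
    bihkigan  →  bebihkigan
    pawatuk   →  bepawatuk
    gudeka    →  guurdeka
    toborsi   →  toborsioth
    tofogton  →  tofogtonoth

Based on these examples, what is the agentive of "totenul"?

tofogton and bihkigan both end in -n yet inflect differently (tofogtonoth, bebihkigan), so the final letter is not what conditions the rule; the first letter is.
"totenul" begins with t-. The stems beginning with t- (toborsi → toborsioth, tofogton → tofogtonoth) add -oth.
The other patterns: stems beginning with g- insert -ur- after the first vowel; stems beginning with b-, f- or p- add the prefix be-.
So totenul → totenuloth.

totenuloth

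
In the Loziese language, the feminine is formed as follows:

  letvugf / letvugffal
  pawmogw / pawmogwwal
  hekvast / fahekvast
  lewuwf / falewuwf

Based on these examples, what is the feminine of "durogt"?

durogttal

letvugf and lewuwf both end in -f yet inflect differently (letvugffal, falewuwf), so the final letter is not what conditions the rule; the second-to-last letter is.
"durogt" has second-to-last letter 'g'. The stems whose second-to-last letter is 'g' (letvugf → letvugffal, pawmogw → pawmogwwal) double the final consonant and add -al.
The other pattern: stems whose second-to-last letter is 's' or 'w' add the prefix fa-.
So durogt → durogttal.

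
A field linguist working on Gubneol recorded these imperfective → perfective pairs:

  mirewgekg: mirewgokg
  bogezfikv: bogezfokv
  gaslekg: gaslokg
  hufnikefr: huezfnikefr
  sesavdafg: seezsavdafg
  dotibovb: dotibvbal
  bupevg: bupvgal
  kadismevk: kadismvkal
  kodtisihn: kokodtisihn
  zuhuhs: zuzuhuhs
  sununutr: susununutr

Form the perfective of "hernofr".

heezrnofr

mirewgekg and sesavdafg both end in -g yet inflect differently (mirewgokg, seezsavdafg), so the final letter is not what conditions the rule; the second-to-last letter is.
"hernofr" has second-to-last letter 'f'. The stems whose second-to-last letter is 'f' (hufnikefr → huezfnikefr, sesavdafg → seezsavdafg) insert -ez- after the first vowel.
The other patterns: stems whose second-to-last letter is 'k' change the last vowel to 'o'; stems whose second-to-last letter is 'v' delete the last vowel and add -al; stems whose second-to-last letter is 'h' or 't' repeat the first consonant+vowel as a prefix.
So hernofr → heezrnofr.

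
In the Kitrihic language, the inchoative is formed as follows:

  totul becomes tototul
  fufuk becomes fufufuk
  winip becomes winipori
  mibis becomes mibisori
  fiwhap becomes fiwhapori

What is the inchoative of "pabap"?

pabapori

fufuk and fiwhap both begin with f- yet inflect differently (fufufuk, fiwhapori), so the first letter is not what conditions the rule; the final letter is.
"pabap" ends in -p. The stems ending in -p (winip → winipori, fiwhap → fiwhapori) add -ori.
The other pattern: stems ending in -k or -l repeat the first consonant+vowel as a prefix.
So pabap → pabapori.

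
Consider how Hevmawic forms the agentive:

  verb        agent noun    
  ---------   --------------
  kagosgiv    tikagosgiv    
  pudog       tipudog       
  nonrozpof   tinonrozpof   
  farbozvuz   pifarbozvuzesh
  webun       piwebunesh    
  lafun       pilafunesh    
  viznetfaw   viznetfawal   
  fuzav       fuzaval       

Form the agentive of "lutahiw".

tilutahiw

kagosgiv and fuzav both end in -v yet inflect differently (tikagosgiv, fuzaval), so the final letter is not what conditions the rule; the last vowel is.
"lutahiw" has last vowel 'i'. The one such stem in the data (kagosgiv → tikagosgiv) adds the prefix ti-, so the same rule applies.
So lutahiw → tilutahiw.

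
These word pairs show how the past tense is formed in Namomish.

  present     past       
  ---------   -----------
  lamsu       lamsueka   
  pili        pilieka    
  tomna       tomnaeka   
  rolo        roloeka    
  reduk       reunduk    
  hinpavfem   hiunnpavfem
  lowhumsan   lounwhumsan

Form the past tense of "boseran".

"boseran" ends in a consonant. The stems ending in a consonant (reduk → reunduk, hinpavfem → hiunnpavfem, lowhumsan → lounwhumsan) insert -un- after the first vowel.
So boseran → bounseran.

bounseran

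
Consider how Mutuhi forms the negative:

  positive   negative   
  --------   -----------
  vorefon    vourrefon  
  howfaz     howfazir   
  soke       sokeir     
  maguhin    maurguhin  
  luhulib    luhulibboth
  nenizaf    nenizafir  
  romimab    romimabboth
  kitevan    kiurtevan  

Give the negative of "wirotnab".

wirotnabboth

"wirotnab" ends in -b. The stems ending in -b (luhulib → luhulibboth, romimab → romimabboth) double the final consonant and add -oth.
The other patterns: stems ending in -n insert -ur- after the first vowel; stems ending in -e, -f or -z add -ir.
So wirotnab → wirotnabboth.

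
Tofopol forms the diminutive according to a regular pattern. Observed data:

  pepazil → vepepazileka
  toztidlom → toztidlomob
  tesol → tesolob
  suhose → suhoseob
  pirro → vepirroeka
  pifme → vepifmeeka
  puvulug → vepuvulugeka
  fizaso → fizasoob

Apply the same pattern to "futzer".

"futzer" begins with f-. The one such stem in the data (fizaso → fizasoob) adds -ob, so the same rule applies.
The other pattern: stems beginning with p- add ve- … -eka around the stem.
So futzer → futzerob.

futzerob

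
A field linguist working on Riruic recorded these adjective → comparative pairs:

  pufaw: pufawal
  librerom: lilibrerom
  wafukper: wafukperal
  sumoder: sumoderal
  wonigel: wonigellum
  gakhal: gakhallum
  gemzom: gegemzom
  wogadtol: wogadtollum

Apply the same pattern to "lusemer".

"lusemer" ends in -r. The stems ending in -r (sumoder → sumoderal, wafukper → wafukperal) add -al.
So lusemer → lusemeral.

lusemeral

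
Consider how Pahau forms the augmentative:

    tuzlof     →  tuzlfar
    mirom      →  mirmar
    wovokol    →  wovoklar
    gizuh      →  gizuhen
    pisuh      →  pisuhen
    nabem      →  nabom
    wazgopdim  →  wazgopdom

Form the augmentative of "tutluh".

tutluhen

"tutluh" has last vowel 'u'. The stems whose last vowel is 'u' (gizuh → gizuhen, pisuh → pisuhen) add -en.
So tutluh → tutluhen.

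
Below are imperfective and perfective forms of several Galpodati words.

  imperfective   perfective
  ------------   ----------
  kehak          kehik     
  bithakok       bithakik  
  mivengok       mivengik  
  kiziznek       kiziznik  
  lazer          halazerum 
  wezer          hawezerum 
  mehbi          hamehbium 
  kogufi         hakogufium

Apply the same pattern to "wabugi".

hawabugium

kiziznek and lazer both have last vowel 'e' yet inflect differently (kiziznik, halazerum), so the last vowel is not what conditions the rule; the final letter is.
"wabugi" ends in -i. The stems ending in -i (mehbi → hamehbium, kogufi → hakogufium) add ha- … -um around the stem.
The other pattern: stems ending in -k change the last vowel to 'i'.
So wabugi → hawabugium.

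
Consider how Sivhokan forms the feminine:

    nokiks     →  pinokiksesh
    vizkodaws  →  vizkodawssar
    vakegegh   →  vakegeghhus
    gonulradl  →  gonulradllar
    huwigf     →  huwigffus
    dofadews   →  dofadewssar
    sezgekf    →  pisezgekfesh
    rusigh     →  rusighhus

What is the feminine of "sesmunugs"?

sesmunugssus

sezgekf and huwigf both end in -f yet inflect differently (pisezgekfesh, huwigffus), so the final letter is not what conditions the rule; the second-to-last letter is.
"sesmunugs" has second-to-last letter 'g'. The stems whose second-to-last letter is 'g' (huwigf → huwigffus, rusigh → rusighhus, vakegegh → vakegeghhus) double the final consonant and add -us.
The other patterns: stems whose second-to-last letter is 'k' add pi- … -esh around the stem; stems whose second-to-last letter is 'd' or 'w' double the final consonant and add -ar.
So sesmunugs → sesmunugssus.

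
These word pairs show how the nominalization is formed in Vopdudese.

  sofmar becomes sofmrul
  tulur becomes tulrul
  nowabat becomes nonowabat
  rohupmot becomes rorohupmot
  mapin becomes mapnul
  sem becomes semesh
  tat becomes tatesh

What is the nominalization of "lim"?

tat and rohupmot both end in -t yet inflect differently (tatesh, rorohupmot), so the final letter is not what conditions the rule; the number of vowels is.
"lim" has 1 vowel. The stems with 1 vowel (tat → tatesh, sem → semesh) add -esh.
So lim → limesh.

limesh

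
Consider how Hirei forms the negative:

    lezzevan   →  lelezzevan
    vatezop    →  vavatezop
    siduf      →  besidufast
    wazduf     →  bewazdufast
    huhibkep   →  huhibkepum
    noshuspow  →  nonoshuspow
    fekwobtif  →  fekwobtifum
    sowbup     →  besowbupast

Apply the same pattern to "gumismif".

fekwobtif and siduf both end in -f yet inflect differently (fekwobtifum, besidufast), so the final letter is not what conditions the rule; the last vowel is.
"gumismif" has last vowel 'i'. The one such stem in the data (fekwobtif → fekwobtifum) adds -um, so the same rule applies.
So gumismif → gumismifum.

gumismifum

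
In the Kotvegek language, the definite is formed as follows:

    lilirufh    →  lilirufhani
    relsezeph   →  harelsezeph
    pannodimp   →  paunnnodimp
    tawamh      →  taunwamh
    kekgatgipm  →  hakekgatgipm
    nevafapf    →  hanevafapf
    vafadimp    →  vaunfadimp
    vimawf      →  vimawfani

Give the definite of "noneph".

relsezeph and tawamh both end in -h yet inflect differently (harelsezeph, taunwamh), so the final letter is not what conditions the rule; the second-to-last letter is.
"noneph" has second-to-last letter 'p'. The stems whose second-to-last letter is 'p' (kekgatgipm → hakekgatgipm, relsezeph → harelsezeph, nevafapf → hanevafapf) add the prefix ha-.
So noneph → hanoneph.

hanoneph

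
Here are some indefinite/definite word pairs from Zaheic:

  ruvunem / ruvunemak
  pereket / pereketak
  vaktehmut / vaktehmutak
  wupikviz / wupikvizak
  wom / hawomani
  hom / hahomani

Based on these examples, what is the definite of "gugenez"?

"gugenez" has 3 vowels. The stems with 3 vowels (ruvunem → ruvunemak, pereket → pereketak, vaktehmut → vaktehmutak) add -ak.
The other pattern: stems with 1 vowel add ha- … -ani around the stem.
So gugenez → gugenezak.

gugenezak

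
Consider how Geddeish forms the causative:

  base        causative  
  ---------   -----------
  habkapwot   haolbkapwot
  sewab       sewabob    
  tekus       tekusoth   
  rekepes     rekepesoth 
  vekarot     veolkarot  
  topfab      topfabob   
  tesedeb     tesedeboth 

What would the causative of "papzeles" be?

sewab and tesedeb both end in -b yet inflect differently (sewabob, tesedeboth), so the final letter is not what conditions the rule; the last vowel is.
"papzeles" has last vowel 'e'. The stems whose last vowel is 'e' (tesedeb → tesedeboth, rekepes → rekepesoth) add -oth.
The other patterns: stems whose last vowel is 'o' insert -ol- after the first vowel; stems whose last vowel is 'a' add -ob.
So papzeles → papzelesoth.

papzelesoth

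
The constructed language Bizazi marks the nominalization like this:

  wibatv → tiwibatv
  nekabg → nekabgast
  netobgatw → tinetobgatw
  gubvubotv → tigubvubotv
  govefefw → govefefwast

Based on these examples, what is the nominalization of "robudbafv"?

robudbafvast

"robudbafv" has second-to-last letter 'f'. The one such stem in the data (govefefw → govefefwast) adds -ast, so the same rule applies.
The other pattern: stems whose second-to-last letter is 't' add the prefix ti-.
So robudbafv → robudbafvast.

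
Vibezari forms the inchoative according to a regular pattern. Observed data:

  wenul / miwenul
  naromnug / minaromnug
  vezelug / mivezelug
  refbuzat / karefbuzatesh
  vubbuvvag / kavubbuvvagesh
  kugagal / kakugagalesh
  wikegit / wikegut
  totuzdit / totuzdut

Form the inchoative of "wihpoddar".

naromnug and vubbuvvag both end in -g yet inflect differently (minaromnug, kavubbuvvagesh), so the final letter is not what conditions the rule; the last vowel is.
"wihpoddar" has last vowel 'a'. The stems whose last vowel is 'a' (refbuzat → karefbuzatesh, vubbuvvag → kavubbuvvagesh, kugagal → kakugagalesh) add ka- … -esh around the stem.
The other patterns: stems whose last vowel is 'u' add the prefix mi-; stems whose last vowel is 'i' change the last vowel to 'u'.
So wihpoddar → kawihpoddaresh.

kawihpoddaresh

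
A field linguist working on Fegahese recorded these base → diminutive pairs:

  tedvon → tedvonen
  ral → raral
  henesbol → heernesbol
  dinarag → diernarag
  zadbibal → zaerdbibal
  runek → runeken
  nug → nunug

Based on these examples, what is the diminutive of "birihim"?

"birihim" has 3 vowels. The stems with 3 vowels (henesbol → heernesbol, zadbibal → zaerdbibal, dinarag → diernarag) insert -er- after the first vowel.
The other patterns: stems with 1 vowel repeat the first consonant+vowel as a prefix; stems with 2 vowels add -en.
So birihim → bierrihim.

bierrihim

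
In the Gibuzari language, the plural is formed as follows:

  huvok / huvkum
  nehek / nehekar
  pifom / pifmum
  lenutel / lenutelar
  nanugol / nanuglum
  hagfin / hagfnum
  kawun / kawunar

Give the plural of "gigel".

gigelar

"gigel" has last vowel 'e'. The stems whose last vowel is 'e' (lenutel → lenutelar, nehek → nehekar) add -ar.
The other pattern: stems whose last vowel is 'i' or 'o' delete the last vowel and add -um.
So gigel → gigelar.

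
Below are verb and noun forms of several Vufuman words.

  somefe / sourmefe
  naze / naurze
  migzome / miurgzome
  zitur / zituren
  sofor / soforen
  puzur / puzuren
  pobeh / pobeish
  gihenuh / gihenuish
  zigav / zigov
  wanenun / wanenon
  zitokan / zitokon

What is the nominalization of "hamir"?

"hamir" ends in -r. The stems ending in -r (zitur → zituren, sofor → soforen, puzur → puzuren) add -en.
So hamir → hamiren.

hamiren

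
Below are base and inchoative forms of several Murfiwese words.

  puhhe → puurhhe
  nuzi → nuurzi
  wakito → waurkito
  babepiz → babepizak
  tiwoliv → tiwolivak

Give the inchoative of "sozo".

sourzo

nuzi and babepiz both have last vowel 'i' yet inflect differently (nuurzi, babepizak), so the last vowel is not what conditions the rule; whether the stem ends in a vowel or a consonant is.
"sozo" ends in a vowel. The stems ending in a vowel (puhhe → puurhhe, nuzi → nuurzi, wakito → waurkito) insert -ur- after the first vowel.
So sozo → sourzo.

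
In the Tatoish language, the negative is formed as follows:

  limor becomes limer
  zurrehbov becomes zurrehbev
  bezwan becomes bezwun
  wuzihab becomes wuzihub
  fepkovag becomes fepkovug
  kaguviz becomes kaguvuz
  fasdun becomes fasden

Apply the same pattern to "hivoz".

hivez

fasdun and bezwan both end in -n yet inflect differently (fasden, bezwun), so the final letter is not what conditions the rule; the last vowel is.
"hivoz" has last vowel 'o'. The stems whose last vowel is 'o' (zurrehbov → zurrehbev, limor → limer) change the last vowel to 'e'.
The other pattern: stems whose last vowel is 'a' or 'i' change the last vowel to 'u'.
So hivoz → hivez.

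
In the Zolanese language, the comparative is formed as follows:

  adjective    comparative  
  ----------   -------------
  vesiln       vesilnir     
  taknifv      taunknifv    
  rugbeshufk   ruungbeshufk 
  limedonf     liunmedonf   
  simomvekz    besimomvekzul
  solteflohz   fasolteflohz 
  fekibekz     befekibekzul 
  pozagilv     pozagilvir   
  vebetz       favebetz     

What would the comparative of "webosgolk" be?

webosgolkir

pozagilv and taknifv both end in -v yet inflect differently (pozagilvir, taunknifv), so the final letter is not what conditions the rule; the second-to-last letter is.
"webosgolk" has second-to-last letter 'l'. The stems whose second-to-last letter is 'l' (pozagilv → pozagilvir, vesiln → vesilnir) add -ir.
So webosgolk → webosgolkir.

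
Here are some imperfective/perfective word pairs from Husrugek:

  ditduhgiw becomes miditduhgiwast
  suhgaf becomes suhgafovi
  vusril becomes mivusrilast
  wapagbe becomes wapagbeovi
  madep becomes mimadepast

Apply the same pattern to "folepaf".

wapagbe and madep both have last vowel 'e' yet inflect differently (wapagbeovi, mimadepast), so the last vowel is not what conditions the rule; the final letter is.
"folepaf" ends in -f. The one such stem in the data (suhgaf → suhgafovi) adds -ovi, so the same rule applies.
The other pattern: stems ending in -l, -p or -w add mi- … -ast around the stem.
So folepaf → folepafovi.

folepafovi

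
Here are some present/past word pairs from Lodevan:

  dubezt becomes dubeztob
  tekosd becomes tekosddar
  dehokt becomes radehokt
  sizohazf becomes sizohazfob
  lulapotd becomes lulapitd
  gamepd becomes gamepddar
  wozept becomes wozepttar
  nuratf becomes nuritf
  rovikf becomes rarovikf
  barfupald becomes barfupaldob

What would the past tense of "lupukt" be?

ralupukt

"lupukt" has second-to-last letter 'k'. The stems whose second-to-last letter is 'k' (rovikf → rarovikf, dehokt → radehokt) add the prefix ra-.
The other patterns: stems whose second-to-last letter is 't' change the last vowel to 'i'; stems whose second-to-last letter is 'l' or 'z' add -ob; stems whose second-to-last letter is 'p' or 's' double the final consonant and add -ar.
So lupukt → ralupukt.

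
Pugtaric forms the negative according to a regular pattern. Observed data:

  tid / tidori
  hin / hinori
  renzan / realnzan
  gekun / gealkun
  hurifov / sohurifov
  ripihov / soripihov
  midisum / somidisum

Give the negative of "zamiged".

hin and renzan both end in -n yet inflect differently (hinori, realnzan), so the final letter is not what conditions the rule; the number of vowels is.
"zamiged" has 3 vowels. The stems with 3 vowels (hurifov → sohurifov, ripihov → soripihov, midisum → somidisum) add the prefix so-.
The other patterns: stems with 1 vowel add -ori; stems with 2 vowels insert -al- after the first vowel.
So zamiged → sozamiged.

sozamiged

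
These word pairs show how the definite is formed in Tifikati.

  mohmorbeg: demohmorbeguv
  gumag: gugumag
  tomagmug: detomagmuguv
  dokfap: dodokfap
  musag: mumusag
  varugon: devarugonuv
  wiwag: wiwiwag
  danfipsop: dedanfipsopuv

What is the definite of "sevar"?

sesevar

"sevar" has last vowel 'a'. The stems whose last vowel is 'a' (musag → mumusag, gumag → gugumag, dokfap → dodokfap) repeat the first consonant+vowel as a prefix.
So sevar → sesevar.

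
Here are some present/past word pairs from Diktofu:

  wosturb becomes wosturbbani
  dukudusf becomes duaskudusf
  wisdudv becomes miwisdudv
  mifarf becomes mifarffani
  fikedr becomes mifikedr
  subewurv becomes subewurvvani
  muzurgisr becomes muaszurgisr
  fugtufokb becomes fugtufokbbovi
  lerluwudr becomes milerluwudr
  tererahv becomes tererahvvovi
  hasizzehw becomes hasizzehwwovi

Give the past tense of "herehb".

herehbbovi

subewurv and wisdudv both end in -v yet inflect differently (subewurvvani, miwisdudv), so the final letter is not what conditions the rule; the second-to-last letter is.
"herehb" has second-to-last letter 'h'. The stems whose second-to-last letter is 'h' (hasizzehw → hasizzehwwovi, tererahv → tererahvvovi) double the final consonant and add -ovi.
So herehb → herehbbovi.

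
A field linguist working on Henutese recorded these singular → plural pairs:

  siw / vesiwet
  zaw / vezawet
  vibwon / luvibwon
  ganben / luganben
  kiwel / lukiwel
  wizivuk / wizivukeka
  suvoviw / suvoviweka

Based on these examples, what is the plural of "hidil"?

luhidil

"hidil" has 2 vowels. The stems with 2 vowels (vibwon → luvibwon, ganben → luganben, kiwel → lukiwel) add the prefix lu-.
So hidil → luhidil.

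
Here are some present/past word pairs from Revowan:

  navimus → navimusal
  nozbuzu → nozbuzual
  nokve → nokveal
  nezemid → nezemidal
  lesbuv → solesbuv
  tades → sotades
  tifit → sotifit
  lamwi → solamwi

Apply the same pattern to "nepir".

nepiral

navimus and tades both end in -s yet inflect differently (navimusal, sotades), so the final letter is not what conditions the rule; the first letter is.
"nepir" begins with n-. The stems beginning with n- (navimus → navimusal, nozbuzu → nozbuzual, nokve → nokveal) add -al.
So nepir → nepiral.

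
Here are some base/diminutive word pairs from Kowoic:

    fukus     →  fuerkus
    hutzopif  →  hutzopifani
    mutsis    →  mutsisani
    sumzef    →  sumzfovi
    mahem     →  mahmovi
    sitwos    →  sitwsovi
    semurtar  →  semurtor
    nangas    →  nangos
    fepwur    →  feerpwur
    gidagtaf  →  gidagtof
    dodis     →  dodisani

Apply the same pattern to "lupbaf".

lupbof

semurtar and fepwur both end in -r yet inflect differently (semurtor, feerpwur), so the final letter is not what conditions the rule; the last vowel is.
"lupbaf" has last vowel 'a'. The stems whose last vowel is 'a' (gidagtaf → gidagtof, nangas → nangos, semurtar → semurtor) change the last vowel to 'o'.
So lupbaf → lupbof.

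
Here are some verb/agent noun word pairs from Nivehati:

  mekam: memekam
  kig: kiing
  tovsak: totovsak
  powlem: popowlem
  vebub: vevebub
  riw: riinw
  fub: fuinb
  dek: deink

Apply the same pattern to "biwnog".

"biwnog" has 2 vowels. The stems with 2 vowels (powlem → popowlem, tovsak → totovsak, vebub → vevebub) repeat the first consonant+vowel as a prefix.
So biwnog → bibiwnog.

bibiwnog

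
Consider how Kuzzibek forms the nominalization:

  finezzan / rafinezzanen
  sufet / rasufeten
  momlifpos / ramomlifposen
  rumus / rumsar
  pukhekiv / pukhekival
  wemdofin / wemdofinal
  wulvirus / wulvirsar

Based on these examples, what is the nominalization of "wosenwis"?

wosenwisal

wulvirus and momlifpos both end in -s yet inflect differently (wulvirsar, ramomlifposen), so the final letter is not what conditions the rule; the last vowel is.
"wosenwis" has last vowel 'i'. The stems whose last vowel is 'i' (wemdofin → wemdofinal, pukhekiv → pukhekival) add -al.
The other patterns: stems whose last vowel is 'u' delete the last vowel and add -ar; stems whose last vowel is 'a', 'e' or 'o' add ra- … -en around the stem.
So wosenwis → wosenwisal.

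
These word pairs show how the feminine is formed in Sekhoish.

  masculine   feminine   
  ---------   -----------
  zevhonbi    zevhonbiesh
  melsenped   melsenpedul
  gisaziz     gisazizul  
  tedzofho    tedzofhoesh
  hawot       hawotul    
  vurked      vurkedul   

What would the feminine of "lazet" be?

lazetul

"lazet" ends in a consonant. The stems ending in a consonant (melsenped → melsenpedul, gisaziz → gisazizul, hawot → hawotul) add -ul.
So lazet → lazetul.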